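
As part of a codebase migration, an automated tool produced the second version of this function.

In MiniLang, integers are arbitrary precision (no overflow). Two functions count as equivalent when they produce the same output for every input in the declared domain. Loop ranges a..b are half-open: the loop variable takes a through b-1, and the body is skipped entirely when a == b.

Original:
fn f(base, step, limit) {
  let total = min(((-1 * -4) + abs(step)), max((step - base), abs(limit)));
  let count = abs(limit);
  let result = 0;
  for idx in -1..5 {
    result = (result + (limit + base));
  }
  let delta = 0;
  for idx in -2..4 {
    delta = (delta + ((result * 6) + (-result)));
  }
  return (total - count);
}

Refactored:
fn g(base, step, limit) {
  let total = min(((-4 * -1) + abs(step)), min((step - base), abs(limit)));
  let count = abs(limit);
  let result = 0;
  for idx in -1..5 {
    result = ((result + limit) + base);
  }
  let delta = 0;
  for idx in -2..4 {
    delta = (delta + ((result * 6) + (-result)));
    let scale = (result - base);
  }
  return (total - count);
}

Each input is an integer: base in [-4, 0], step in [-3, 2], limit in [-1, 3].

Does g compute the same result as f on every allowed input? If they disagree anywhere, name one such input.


Try base=-4, step=-3, limit=0.
f: total becomes 1; next count becomes 0; next result becomes 0; next at idx=-1:; next result becomes -4; next at idx=0:; next result becomes -8; next at idx=1:; next result becomes -12; next at idx=2:; next result becomes -16; next at idx=3:; next result becomes -20; next at idx=4:; next result becomes -24; next delta becomes 0; next at idx=-2:; next delta becomes -120; next at idx=-1:; next delta becomes -240; next at idx=0:; next delta becomes -360; next at idx=1:; next delta becomes -480; next at idx=2:; next delta becomes -600; next at idx=3:; next delta becomes -720; next final value 1
g: total becomes 0; next count becomes 0; next result becomes 0; next at idx=-1:; next result becomes -4; next at idx=0:; next result becomes -8; next at idx=1:; next result becomes -12; next at idx=2:; next result becomes -16; next at idx=3:; next result becomes -20; next at idx=4:; next result becomes -24; next delta becomes 0; next at idx=-2:; next delta becomes -120; next scale becomes -20; next at idx=-1:; next delta becomes -240; next scale becomes -20; next at idx=0:; next delta becomes -360; next scale becomes -20; next at idx=1:; next delta becomes -480; next scale becomes -20; next at idx=2:; next delta becomes -600; next scale becomes -20; next at idx=3:; next delta becomes -720; next scale becomes -20; next final value 0
1 against 0: the behavior changed.
verdict: not equivalent; witness: base=-4, step=-3, limit=0


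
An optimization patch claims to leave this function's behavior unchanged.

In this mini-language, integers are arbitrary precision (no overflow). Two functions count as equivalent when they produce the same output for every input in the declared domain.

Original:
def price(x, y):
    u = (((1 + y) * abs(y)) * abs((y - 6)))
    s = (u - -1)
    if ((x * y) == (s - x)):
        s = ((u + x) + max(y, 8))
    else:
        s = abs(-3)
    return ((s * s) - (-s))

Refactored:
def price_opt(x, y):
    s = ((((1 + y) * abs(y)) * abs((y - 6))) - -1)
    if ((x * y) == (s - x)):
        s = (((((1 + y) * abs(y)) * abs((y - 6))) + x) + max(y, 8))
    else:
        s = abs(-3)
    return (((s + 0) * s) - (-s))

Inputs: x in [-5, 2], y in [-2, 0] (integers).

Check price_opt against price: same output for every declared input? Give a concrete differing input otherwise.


Side by side, the visible changes include: constant usage differs, and min/max/abs usage differs, and local variable names differ, and statement counts differ, and arithmetic usage differs.
One worked example (x=1, y=-1) — price: u := 0 | s := 1 | ((x * y) == (s - x)): false | s := 3 | result 12; price_opt: s := 1 | ((x * y) == (s - x)): false | s := 3 | result 12; agreement on 12.
Across all 24 domain points the two functions coincide.
verdict: equivalent


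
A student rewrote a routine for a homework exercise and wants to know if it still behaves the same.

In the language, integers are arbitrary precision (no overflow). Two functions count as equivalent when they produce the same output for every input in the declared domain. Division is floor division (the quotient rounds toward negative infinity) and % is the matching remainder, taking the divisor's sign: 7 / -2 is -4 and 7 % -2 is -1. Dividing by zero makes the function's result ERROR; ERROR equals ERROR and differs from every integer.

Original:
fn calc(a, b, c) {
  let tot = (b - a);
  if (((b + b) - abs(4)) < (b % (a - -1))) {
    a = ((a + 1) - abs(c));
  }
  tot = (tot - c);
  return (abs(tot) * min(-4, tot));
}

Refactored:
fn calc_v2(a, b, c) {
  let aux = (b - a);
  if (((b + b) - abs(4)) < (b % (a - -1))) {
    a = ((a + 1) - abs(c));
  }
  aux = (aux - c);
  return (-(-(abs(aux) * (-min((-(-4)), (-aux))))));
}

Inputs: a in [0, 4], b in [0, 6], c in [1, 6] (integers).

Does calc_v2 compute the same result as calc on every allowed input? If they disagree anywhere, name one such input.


Not equivalent: a=0, b=0, c=1 separates them (-4 vs -1).
calc: tot = 0; (((b + b) - abs(4)) < (b % (a - -1))) -> true; a = 0; tot = -1; return -4
calc_v2: aux = 0; (((b + b) - abs(4)) < (b % (a - -1))) -> true; a = 0; aux = -1; return -1
verdict: not equivalent; witness: a=0, b=0, c=1


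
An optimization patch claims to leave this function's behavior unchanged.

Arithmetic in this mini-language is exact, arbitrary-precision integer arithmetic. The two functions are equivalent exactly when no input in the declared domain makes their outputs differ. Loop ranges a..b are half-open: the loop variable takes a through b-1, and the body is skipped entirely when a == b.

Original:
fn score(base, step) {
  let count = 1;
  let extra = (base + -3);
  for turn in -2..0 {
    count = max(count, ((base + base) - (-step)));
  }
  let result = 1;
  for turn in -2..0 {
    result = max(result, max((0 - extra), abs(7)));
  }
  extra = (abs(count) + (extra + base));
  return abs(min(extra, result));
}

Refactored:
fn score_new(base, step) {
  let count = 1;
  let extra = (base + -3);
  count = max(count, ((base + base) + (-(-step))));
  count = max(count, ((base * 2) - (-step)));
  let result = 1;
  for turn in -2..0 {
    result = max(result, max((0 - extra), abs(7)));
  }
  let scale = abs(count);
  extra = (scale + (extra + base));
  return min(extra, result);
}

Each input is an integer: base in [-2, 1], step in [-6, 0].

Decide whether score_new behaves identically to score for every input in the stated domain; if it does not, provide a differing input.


On input base=-2, step=-6, score returns 6 while score_new returns -6.
verdict: not equivalent; witness: base=-2, step=-6


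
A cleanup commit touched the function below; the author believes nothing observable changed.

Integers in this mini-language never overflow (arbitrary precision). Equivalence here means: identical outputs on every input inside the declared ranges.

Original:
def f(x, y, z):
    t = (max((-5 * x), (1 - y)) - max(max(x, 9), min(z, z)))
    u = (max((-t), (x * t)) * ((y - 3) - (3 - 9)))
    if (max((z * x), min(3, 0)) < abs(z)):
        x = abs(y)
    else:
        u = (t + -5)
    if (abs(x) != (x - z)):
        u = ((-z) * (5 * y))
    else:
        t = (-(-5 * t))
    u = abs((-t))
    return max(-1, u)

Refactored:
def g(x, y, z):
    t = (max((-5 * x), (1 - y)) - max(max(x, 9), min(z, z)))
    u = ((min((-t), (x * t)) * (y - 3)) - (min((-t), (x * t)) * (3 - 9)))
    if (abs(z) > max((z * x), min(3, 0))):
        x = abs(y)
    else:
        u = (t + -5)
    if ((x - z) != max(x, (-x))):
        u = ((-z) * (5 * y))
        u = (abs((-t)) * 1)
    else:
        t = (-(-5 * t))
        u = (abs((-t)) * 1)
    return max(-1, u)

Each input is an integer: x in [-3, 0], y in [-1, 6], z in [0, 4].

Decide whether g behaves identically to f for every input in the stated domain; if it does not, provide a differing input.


The edit looks behavioral (`max((-t), (x * t))` became `min((-t), (x * t))`), but over these ranges it never changes the outcome; all 160 inputs agree.
verdict: equivalent


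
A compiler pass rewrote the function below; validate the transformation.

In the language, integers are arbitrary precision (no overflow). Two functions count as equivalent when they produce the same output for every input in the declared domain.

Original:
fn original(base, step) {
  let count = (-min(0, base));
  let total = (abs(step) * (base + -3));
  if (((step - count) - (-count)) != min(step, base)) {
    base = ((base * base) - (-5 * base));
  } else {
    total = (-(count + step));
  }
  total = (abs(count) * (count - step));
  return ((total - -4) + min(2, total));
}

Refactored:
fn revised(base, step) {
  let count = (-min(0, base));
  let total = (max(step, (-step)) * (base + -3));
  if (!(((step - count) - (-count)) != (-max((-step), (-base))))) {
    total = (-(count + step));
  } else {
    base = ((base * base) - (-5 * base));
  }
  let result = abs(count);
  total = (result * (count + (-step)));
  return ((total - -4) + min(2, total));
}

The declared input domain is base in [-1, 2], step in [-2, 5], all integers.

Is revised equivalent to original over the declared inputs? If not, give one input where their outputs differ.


This is a faithful refactor — statement counts differ; and boolean connective usage differs; and min/max/abs usage differs; and local variable names differ; and arithmetic usage differs, but the computed results match everywhere.
One worked example (base=0, step=5) — original: count=0, then total=-15, then (((step - count) - (-count)) != min(step, base)) is true, then base=0, then total=0, then returns 4; revised: count=0, then total=-15, then (!(((step - count) - (-count)) != (-max((-step), (-base))))) is false, then base=0, then result=0, then total=0, then returns 4; agreement on 4.
Every one of the 32 inputs gives matching results.
verdict: equivalent


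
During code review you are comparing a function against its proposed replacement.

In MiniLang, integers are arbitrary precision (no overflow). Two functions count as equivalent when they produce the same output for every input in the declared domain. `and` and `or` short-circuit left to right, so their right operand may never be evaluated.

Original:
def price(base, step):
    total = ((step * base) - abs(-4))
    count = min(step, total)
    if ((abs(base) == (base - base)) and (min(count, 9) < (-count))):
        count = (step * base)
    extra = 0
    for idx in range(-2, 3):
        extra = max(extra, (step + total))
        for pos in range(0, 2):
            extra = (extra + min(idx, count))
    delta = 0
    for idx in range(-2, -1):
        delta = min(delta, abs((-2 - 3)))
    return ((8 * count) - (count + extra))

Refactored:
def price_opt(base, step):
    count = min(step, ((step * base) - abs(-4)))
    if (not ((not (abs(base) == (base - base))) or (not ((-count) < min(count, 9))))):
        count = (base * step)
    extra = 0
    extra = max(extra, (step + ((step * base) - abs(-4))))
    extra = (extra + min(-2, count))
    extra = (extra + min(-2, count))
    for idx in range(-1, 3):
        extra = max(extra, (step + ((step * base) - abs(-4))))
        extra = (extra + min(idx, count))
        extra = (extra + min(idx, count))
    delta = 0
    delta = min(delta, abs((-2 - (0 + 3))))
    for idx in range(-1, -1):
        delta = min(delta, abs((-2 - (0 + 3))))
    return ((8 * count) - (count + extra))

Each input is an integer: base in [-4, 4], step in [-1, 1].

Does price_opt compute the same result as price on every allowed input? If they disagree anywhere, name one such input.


Evaluate both at base=0, step=-1.
price: total=-4, then count=-4, then ((abs(base) == (base - base)) and (min(count, 9) < (-count))) is true, then count=0, then extra=0, then (idx=-2), then extra=0, then (pos=0), then extra=-2, then (pos=1), then extra=-4, then (idx=-1), then extra=-4, then (pos=0), then extra=-5, then (pos=1), then extra=-6, then (idx=0), then extra=-5, then (pos=0), then extra=-5, then (pos=1), then extra=-5, then (idx=1), then extra=-5, then (pos=0), then extra=-5, then (pos=1), then extra=-5, then (idx=2), then extra=-5, then (pos=0), then extra=-5, then (pos=1), then extra=-5, then delta=0, then (idx=-2), then delta=0, then returns 5
price_opt: count=-4, then (not ((not (abs(base) == (base - base))) or (not ((-count) < min(count, 9))))) is false, then extra=0, then extra=0, then extra=-4, then extra=-8, then (idx=-1), then extra=-5, then extra=-9, then extra=-13, then (idx=0), then extra=-5, then extra=-9, then extra=-13, then (idx=1), then extra=-5, then extra=-9, then extra=-13, then (idx=2), then extra=-5, then extra=-9, then extra=-13, then delta=0, then delta=0, then the loop over idx runs zero times, then returns -15
5 and -15 differ, so these are not the same function on this domain.
verdict: not equivalent; witness: base=0, step=-1


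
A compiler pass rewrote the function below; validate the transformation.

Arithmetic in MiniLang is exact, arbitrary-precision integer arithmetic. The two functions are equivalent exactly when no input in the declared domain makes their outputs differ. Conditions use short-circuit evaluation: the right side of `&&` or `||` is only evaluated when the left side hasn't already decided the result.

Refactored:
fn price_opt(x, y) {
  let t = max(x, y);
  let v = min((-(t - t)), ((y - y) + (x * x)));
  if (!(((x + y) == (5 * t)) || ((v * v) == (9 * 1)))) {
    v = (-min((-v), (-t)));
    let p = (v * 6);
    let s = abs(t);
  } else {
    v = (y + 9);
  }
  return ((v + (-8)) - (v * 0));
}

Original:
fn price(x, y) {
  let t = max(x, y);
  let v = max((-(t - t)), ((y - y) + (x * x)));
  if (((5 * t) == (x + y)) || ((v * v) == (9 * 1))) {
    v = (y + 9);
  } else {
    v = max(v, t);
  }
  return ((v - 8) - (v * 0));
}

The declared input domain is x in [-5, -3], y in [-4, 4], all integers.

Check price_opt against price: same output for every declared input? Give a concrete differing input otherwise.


Not equivalent: x=-5, y=-4 separates them (17 vs -8).
price: t=-4, then v=25, then (((5 * t) == (x + y)) || ((v * v) == (9 * 1))) is false, then v=25, then returns 17
price_opt: t=-4, then v=0, then (!(((x + y) == (5 * t)) || ((v * v) == (9 * 1)))) is true, then v=0, then p=0, then s=4, then returns -8
verdict: not equivalent; witness: x=-5, y=-4


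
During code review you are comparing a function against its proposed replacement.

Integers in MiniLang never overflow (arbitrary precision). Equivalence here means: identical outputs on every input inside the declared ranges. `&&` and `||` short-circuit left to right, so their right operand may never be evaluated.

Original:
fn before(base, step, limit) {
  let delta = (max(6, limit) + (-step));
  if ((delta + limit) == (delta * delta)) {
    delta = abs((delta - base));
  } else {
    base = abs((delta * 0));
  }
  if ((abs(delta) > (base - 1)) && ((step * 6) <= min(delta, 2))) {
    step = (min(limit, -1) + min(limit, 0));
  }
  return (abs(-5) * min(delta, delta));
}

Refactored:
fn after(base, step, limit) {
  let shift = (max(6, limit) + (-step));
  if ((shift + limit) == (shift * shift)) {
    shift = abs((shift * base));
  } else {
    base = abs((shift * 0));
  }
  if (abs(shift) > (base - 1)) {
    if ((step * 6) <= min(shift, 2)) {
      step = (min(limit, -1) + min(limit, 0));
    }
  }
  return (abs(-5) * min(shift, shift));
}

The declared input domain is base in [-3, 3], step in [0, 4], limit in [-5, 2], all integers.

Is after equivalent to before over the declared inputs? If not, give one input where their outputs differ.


Run the pair on base=-3, step=4, limit=2.
before: delta = 2; ((delta + limit) == (delta * delta)) -> true; delta = 5; ((abs(delta) > (base - 1)) && ((step * 6) <= min(delta, 2))) -> false; return 25
after: shift = 2; ((shift + limit) == (shift * shift)) -> true; shift = 6; (abs(shift) > (base - 1)) -> true; ((step * 6) <= min(shift, 2)) -> false; return 30
25 and 30 differ, so these are not the same function on this domain.
verdict: not equivalent; witness: base=-3, step=4, limit=2


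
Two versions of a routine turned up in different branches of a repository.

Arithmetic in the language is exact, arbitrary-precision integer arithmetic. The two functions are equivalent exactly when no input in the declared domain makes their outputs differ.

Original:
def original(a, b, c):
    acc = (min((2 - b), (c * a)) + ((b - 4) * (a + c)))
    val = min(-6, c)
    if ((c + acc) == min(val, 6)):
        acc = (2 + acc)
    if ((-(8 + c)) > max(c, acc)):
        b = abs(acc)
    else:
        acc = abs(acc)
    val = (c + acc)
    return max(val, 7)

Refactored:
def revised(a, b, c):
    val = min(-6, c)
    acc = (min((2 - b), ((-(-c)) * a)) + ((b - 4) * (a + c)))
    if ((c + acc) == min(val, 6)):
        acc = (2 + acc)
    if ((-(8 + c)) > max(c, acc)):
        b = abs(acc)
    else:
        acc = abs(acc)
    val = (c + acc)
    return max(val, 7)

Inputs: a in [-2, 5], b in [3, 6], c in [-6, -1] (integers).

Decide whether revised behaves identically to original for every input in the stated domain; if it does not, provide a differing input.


Behavior is preserved: although same computation, different form, the outputs never diverge.
Tracing a=4, b=5, c=-5: original: acc = -21; val = -6; ((c + acc) == min(val, 6)) -> false; ((-(8 + c)) > max(c, acc)) -> true; b = 21; val = -26; return 7 | revised: val = -6; acc = -21; ((c + acc) == min(val, 6)) -> false; ((-(8 + c)) > max(c, acc)) -> true; b = 21; val = -26; return 7 — matching result 7.
Across all 192 domain points the two functions coincide.
verdict: equivalent


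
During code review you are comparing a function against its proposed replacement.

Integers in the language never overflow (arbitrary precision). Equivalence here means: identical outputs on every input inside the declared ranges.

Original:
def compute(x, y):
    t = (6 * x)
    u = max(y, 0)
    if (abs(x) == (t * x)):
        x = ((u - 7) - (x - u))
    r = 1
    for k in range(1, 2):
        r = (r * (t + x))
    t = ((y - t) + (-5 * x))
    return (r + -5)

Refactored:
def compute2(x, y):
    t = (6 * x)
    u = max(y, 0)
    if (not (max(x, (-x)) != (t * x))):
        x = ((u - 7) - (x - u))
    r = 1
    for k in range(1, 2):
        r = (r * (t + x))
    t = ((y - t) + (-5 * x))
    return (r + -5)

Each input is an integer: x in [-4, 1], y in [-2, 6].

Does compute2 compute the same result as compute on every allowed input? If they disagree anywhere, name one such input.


Reading the diff, among the changes: comparison usage differs, boolean connective usage differs, min/max/abs usage differs.
As a probe, take x=-2, y=6: compute runs t = -12; u = 6; (abs(x) == (t * x)) -> false; r = 1; [k=1]; r = -14; t = 28; return -19; compute2 runs t = -12; u = 6; (not (max(x, (-x)) != (t * x))) -> false; r = 1; [k=1]; r = -14; t = 28; return -19; both end at -19.
An exhaustive pass over the 54 declared inputs shows identical outputs.
verdict: equivalent


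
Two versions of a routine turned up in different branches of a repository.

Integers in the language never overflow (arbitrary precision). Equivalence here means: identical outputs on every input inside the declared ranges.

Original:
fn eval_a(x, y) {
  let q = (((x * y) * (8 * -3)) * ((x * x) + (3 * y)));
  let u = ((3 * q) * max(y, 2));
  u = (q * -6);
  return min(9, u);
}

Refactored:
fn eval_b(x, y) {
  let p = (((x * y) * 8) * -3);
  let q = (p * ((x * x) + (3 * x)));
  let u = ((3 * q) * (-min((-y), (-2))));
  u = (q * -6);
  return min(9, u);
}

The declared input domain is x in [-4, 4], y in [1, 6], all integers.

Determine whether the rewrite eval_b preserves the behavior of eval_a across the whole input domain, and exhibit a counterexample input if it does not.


Take x=-4, y=1.
eval_a: q := 1824 | u := 10944 | u := -10944 | result -10944
eval_b: p := 96 | q := 384 | u := 2304 | u := -2304 | result -2304
-10944 != -2304, so the rewrite changes behavior.
verdict: not equivalent; witness: x=-4, y=1


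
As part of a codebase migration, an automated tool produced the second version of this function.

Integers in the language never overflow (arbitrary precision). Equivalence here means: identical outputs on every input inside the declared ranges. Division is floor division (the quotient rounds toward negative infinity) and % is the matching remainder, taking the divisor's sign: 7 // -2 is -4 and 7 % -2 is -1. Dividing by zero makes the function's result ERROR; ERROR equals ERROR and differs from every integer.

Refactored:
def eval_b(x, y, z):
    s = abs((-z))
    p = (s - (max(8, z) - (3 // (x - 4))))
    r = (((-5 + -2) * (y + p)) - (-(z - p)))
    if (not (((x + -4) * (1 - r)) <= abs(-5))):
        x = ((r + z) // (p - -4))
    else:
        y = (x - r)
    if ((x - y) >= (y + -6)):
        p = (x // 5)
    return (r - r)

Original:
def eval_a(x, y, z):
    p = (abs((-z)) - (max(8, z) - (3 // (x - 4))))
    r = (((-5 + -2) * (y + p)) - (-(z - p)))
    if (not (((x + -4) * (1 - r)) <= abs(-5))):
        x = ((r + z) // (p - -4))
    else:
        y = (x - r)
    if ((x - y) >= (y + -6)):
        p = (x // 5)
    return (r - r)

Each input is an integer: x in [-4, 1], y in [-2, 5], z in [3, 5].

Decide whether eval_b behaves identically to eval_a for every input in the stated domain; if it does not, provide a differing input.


The two versions differ — the changes include local variable names differ, statement counts differ.
Tracing x=-4, y=-1, z=5: eval_a: p=-4, then r=44, then (not (((x + -4) * (1 - r)) <= abs(-5))) is true, then a zero divisor aborts: ERROR | eval_b: s=5, then p=-4, then r=44, then (not (((x + -4) * (1 - r)) <= abs(-5))) is true, then a zero divisor aborts: ERROR — matching result ERROR.
An exhaustive pass over the 144 declared inputs shows identical outputs.
verdict: equivalent


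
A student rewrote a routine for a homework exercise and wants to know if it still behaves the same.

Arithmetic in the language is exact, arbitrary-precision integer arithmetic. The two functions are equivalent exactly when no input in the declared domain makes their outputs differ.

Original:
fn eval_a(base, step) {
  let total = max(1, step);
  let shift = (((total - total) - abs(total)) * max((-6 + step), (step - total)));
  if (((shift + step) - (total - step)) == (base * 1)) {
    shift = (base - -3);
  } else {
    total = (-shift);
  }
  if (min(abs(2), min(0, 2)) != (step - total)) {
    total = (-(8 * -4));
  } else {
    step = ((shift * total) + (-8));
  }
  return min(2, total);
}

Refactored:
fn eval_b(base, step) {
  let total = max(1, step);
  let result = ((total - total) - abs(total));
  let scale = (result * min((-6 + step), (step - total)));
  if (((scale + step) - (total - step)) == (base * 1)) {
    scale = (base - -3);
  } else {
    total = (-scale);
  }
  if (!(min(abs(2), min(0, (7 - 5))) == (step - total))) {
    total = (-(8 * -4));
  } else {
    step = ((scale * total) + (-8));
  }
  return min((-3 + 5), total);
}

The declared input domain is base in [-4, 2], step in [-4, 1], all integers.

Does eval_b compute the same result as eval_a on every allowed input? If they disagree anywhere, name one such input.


Run the pair on base=1, step=1.
eval_a: total = 1; shift = 0; (((shift + step) - (total - step)) == (base * 1)) -> true; shift = 4; (min(abs(2), min(0, 2)) != (step - total)) -> false; step = -4; return 1
eval_b: total = 1; result = -1; scale = 5; (((scale + step) - (total - step)) == (base * 1)) -> false; total = -5; (!(min(abs(2), min(0, (7 - 5))) == (step - total))) -> true; total = 32; return 2
1 and 2 differ, so these are not the same function on this domain.
verdict: not equivalent; witness: base=1, step=1


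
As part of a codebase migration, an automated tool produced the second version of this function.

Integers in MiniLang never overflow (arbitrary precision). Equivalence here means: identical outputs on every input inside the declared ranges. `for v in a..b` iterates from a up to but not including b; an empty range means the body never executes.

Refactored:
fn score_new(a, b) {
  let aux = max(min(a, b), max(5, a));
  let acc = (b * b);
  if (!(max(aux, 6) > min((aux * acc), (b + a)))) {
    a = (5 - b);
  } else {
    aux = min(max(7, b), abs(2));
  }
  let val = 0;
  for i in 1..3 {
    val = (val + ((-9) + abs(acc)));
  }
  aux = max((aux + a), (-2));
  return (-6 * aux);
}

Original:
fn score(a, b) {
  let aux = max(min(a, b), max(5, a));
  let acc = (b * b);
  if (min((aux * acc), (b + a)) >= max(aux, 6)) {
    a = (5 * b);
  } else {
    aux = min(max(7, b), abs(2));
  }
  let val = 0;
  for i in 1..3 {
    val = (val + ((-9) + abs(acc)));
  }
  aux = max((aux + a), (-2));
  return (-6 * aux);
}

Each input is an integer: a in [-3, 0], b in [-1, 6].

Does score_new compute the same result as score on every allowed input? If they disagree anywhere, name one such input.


These are not equivalent — on a=0, b=6 the outputs split (-210 vs -24).
score: aux=5, then acc=36, then (min((aux * acc), (b + a)) >= max(aux, 6)) is true, then a=30, then val=0, then (i=1), then val=27, then (i=2), then val=54, then aux=35, then returns -210
score_new: aux=5, then acc=36, then (!(max(aux, 6) > min((aux * acc), (b + a)))) is true, then a=-1, then val=0, then (i=1), then val=27, then (i=2), then val=54, then aux=4, then returns -24
verdict: not equivalent; witness: a=0, b=6


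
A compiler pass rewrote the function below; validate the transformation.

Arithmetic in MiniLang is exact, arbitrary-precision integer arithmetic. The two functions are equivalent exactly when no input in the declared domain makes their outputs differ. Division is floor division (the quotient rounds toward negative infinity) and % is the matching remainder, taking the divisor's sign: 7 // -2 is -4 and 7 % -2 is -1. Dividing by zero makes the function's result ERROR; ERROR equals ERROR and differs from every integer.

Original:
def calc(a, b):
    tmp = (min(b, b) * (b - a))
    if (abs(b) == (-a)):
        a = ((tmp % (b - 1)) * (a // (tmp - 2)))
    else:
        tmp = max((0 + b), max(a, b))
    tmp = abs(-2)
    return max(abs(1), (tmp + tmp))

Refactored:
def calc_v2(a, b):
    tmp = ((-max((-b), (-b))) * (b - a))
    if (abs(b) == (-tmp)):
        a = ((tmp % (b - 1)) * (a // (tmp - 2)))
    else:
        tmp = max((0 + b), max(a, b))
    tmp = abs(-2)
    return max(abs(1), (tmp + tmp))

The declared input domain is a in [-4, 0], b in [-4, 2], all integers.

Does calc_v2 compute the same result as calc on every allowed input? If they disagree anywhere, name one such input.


Consider the input a=-1, b=1.
calc: tmp := 2 | (abs(b) == (-a)): true | divide-by-zero, output ERROR
calc_v2: tmp := 2 | (abs(b) == (-tmp)): false | tmp := 1 | tmp := 2 | result 4
ERROR vs 4 — the two versions disagree here.
verdict: not equivalent; witness: a=-1, b=1


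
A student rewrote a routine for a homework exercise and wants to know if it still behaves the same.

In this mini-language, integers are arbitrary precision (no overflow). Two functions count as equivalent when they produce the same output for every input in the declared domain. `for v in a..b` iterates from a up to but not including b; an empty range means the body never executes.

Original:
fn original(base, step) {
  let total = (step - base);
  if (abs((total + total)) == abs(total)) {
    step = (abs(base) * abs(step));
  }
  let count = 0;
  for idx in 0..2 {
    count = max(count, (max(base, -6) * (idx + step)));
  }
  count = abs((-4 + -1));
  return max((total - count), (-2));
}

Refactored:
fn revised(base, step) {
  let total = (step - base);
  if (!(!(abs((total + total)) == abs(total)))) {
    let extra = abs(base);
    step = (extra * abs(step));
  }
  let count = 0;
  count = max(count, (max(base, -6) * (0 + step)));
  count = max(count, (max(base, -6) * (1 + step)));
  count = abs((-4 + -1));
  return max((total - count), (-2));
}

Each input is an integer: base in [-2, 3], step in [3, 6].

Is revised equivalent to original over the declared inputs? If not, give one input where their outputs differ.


The two versions differ — the changes include arithmetic usage differs; and constant usage differs; and loop structure differs; and boolean connective usage differs; and local variable names differ; and statement counts differ; and min/max/abs usage differs.
Tracing base=3, step=5: original: total := 2 | (abs((total + total)) == abs(total)): false | count := 0 | iter idx=0: | count := 15 | iter idx=1: | count := 18 | count := 5 | result -2 | revised: total := 2 | (!(!(abs((total + total)) == abs(total)))): false | count := 0 | count := 15 | count := 18 | count := 5 | result -2 — matching result -2.
Checked all 24 inputs in the declared domain: the outputs agree on every one.
verdict: equivalent


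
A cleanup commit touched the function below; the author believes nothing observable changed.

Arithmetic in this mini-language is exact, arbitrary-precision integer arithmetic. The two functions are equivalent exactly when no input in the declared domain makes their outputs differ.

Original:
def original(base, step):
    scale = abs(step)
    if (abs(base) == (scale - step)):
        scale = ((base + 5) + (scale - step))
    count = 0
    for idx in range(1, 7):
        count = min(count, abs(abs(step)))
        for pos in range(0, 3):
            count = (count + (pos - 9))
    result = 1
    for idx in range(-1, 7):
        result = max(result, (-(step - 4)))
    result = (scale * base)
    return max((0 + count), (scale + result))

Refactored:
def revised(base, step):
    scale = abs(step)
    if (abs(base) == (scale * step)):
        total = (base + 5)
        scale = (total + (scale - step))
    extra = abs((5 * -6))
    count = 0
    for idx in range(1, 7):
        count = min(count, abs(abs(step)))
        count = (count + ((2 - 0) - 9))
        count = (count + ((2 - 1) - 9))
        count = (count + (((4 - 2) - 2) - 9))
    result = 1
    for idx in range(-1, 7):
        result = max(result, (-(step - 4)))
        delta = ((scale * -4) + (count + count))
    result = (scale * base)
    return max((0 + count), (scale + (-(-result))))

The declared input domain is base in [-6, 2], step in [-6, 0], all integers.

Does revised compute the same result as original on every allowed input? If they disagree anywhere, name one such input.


Try base=-6, step=-3.
original: scale becomes 3; next (abs(base) == (scale - step)) evaluates to true; next scale becomes 5; next count becomes 0; next at idx=1:; next count becomes 0; next at pos=0:; next count becomes -9; next at pos=1:; next count becomes -17; next at pos=2:; next count becomes -24; next at idx=2:; next count becomes -24; next at pos=0:; next count becomes -33; next at pos=1:; next count becomes -41; next at pos=2:; next count becomes -48; next at idx=3:; next count becomes -48; next at pos=0:; next count becomes -57; next at pos=1:; next count becomes -65; next at pos=2:; next count becomes -72; next at idx=4:; next count becomes -72; next at pos=0:; next count becomes -81; next at pos=1:; next count becomes -89; next at pos=2:; next count becomes -96; next at idx=5:; next count becomes -96; next at pos=0:; next count becomes -105; next at pos=1:; next count becomes -113; next at pos=2:; next count becomes -120; next at idx=6:; next count becomes -120; next at pos=0:; next count becomes -129; next at pos=1:; next count becomes -137; next at pos=2:; next count becomes -144; next result becomes 1; next at idx=-1:; next result becomes 7; next at idx=0:; next result becomes 7; next at idx=1:; next result becomes 7; next at idx=2:; next result becomes 7; next at idx=3:; next result becomes 7; next at idx=4:; next result becomes 7; next at idx=5:; next result becomes 7; next at idx=6:; next result becomes 7; next result becomes -30; next final value -25
revised: scale becomes 3; next (abs(base) == (scale * step)) evaluates to false; next extra becomes 30; next count becomes 0; next at idx=1:; next count becomes 0; next count becomes -7; next count becomes -15; next count becomes -24; next at idx=2:; next count becomes -24; next count becomes -31; next count becomes -39; next count becomes -48; next at idx=3:; next count becomes -48; next count becomes -55; next count becomes -63; next count becomes -72; next at idx=4:; next count becomes -72; next count becomes -79; next count becomes -87; next count becomes -96; next at idx=5:; next count becomes -96; next count becomes -103; next count becomes -111; next count becomes -120; next at idx=6:; next count becomes -120; next count becomes -127; next count becomes -135; next count becomes -144; next result becomes 1; next at idx=-1:; next result becomes 7; next delta becomes -300; next at idx=0:; next result becomes 7; next delta becomes -300; next at idx=1:; next result becomes 7; next delta becomes -300; next at idx=2:; next result becomes 7; next delta becomes -300; next at idx=3:; next result becomes 7; next delta becomes -300; next at idx=4:; next result becomes 7; next delta becomes -300; next at idx=5:; next result becomes 7; next delta becomes -300; next at idx=6:; next result becomes 7; next delta becomes -300; next result becomes -18; next final value -15
-25 vs -15 — the two versions disagree here.
verdict: not equivalent; witness: base=-6, step=-3


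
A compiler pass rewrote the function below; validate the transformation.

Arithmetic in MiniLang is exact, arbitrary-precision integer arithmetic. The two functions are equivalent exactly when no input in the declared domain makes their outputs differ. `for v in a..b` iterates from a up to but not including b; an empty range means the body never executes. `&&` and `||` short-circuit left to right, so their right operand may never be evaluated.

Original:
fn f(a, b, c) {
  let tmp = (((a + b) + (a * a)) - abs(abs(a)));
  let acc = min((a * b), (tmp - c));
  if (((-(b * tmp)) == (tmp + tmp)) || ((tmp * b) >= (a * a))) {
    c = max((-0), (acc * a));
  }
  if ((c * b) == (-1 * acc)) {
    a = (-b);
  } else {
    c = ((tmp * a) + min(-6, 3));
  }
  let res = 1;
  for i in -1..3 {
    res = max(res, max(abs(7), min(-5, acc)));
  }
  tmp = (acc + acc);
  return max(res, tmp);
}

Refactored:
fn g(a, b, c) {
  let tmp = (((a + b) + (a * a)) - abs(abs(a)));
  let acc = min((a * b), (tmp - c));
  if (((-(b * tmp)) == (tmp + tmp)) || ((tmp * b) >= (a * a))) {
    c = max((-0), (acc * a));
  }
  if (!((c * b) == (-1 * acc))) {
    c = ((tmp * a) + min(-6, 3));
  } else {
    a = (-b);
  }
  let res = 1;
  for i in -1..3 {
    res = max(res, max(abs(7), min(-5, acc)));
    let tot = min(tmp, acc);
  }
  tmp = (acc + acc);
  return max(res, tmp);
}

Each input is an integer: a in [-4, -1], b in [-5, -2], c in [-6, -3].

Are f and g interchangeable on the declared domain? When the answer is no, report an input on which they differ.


Comparing the listings, the differences include: boolean connective usage differs, min/max/abs usage differs, statement counts differ, local variable names differ.
One worked example (a=-4, b=-2, c=-4) — f: tmp becomes 6; next acc becomes 8; next (((-(b * tmp)) == (tmp + tmp)) || ((tmp * b) >= (a * a))) evaluates to true; next c becomes 0; next ((c * b) == (-1 * acc)) evaluates to false; next c becomes -30; next res becomes 1; next at i=-1:; next res becomes 7; next at i=0:; next res becomes 7; next at i=1:; next res becomes 7; next at i=2:; next res becomes 7; next tmp becomes 16; next final value 16; g: tmp becomes 6; next acc becomes 8; next (((-(b * tmp)) == (tmp + tmp)) || ((tmp * b) >= (a * a))) evaluates to true; next c becomes 0; next (!((c * b) == (-1 * acc))) evaluates to true; next c becomes -30; next res becomes 1; next at i=-1:; next res becomes 7; next tot becomes 6; next at i=0:; next res becomes 7; next tot becomes 6; next at i=1:; next res becomes 7; next tot becomes 6; next at i=2:; next res becomes 7; next tot becomes 6; next tmp becomes 16; next final value 16; agreement on 16.
An exhaustive pass over the 64 declared inputs shows identical outputs.
verdict: equivalent


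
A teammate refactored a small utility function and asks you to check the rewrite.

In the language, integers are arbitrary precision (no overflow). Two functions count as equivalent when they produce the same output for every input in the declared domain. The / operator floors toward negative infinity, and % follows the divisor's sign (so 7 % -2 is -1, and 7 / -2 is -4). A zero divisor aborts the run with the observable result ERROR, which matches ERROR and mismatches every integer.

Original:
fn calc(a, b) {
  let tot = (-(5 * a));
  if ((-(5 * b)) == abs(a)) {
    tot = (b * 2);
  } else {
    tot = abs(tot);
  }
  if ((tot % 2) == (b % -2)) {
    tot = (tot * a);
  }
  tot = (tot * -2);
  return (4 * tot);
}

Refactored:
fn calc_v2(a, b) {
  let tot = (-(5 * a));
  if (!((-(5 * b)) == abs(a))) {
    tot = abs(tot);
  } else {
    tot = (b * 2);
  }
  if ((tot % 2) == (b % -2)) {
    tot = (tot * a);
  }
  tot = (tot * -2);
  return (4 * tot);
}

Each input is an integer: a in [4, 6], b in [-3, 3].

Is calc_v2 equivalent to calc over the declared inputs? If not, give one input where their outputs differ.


Side by side, the visible changes include: boolean connective usage differs.
As a probe, take a=5, b=2: calc runs tot := -25 | ((-(5 * b)) == abs(a)): false | tot := 25 | ((tot % 2) == (b % -2)): false | tot := -50 | result -200; calc_v2 runs tot := -25 | (!((-(5 * b)) == abs(a))): true | tot := 25 | ((tot % 2) == (b % -2)): false | tot := -50 | result -200; both end at -200.
Checked all 21 inputs in the declared domain: the outputs agree on every one.
verdict: equivalent


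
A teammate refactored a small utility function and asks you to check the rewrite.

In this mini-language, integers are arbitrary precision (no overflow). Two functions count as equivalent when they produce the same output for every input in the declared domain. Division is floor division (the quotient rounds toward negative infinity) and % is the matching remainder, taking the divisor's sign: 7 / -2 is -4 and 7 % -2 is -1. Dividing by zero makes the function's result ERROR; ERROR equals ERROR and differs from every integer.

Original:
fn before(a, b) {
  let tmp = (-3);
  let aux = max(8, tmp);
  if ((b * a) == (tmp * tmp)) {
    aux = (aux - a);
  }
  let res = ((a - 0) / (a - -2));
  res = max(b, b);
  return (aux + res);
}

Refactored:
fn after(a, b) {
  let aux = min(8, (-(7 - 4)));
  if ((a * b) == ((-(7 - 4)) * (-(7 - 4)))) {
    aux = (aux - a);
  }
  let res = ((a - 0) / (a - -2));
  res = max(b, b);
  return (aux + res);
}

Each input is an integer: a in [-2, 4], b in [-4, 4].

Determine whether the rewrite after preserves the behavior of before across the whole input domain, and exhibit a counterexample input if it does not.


Not equivalent: a=-1, b=-4 separates them (4 vs -7).
before: tmp = -3; aux = 8; ((b * a) == (tmp * tmp)) -> false; res = -1; res = -4; return 4
after: aux = -3; ((a * b) == ((-(7 - 4)) * (-(7 - 4)))) -> false; res = -1; res = -4; return -7
verdict: not equivalent; witness: a=-1, b=-4


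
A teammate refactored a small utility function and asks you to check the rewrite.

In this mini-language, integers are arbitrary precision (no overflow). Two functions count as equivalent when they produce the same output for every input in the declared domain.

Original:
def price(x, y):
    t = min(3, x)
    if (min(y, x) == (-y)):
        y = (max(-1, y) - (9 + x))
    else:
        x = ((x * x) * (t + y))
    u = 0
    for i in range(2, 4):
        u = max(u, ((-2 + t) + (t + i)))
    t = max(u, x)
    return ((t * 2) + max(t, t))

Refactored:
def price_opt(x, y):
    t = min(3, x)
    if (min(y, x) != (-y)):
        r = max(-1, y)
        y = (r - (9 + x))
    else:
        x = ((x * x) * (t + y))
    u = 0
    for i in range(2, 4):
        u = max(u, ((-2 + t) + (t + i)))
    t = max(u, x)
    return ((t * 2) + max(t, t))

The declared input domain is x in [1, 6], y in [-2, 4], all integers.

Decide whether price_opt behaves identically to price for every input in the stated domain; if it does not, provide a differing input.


Take x=1, y=3.
price: t=1, then (min(y, x) == (-y)) is false, then x=4, then u=0, then (i=2), then u=2, then (i=3), then u=3, then t=4, then returns 12
price_opt: t=1, then (min(y, x) != (-y)) is true, then r=3, then y=-7, then u=0, then (i=2), then u=2, then (i=3), then u=3, then t=3, then returns 9
12 against 9: the behavior changed.
verdict: not equivalent; witness: x=1, y=3
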